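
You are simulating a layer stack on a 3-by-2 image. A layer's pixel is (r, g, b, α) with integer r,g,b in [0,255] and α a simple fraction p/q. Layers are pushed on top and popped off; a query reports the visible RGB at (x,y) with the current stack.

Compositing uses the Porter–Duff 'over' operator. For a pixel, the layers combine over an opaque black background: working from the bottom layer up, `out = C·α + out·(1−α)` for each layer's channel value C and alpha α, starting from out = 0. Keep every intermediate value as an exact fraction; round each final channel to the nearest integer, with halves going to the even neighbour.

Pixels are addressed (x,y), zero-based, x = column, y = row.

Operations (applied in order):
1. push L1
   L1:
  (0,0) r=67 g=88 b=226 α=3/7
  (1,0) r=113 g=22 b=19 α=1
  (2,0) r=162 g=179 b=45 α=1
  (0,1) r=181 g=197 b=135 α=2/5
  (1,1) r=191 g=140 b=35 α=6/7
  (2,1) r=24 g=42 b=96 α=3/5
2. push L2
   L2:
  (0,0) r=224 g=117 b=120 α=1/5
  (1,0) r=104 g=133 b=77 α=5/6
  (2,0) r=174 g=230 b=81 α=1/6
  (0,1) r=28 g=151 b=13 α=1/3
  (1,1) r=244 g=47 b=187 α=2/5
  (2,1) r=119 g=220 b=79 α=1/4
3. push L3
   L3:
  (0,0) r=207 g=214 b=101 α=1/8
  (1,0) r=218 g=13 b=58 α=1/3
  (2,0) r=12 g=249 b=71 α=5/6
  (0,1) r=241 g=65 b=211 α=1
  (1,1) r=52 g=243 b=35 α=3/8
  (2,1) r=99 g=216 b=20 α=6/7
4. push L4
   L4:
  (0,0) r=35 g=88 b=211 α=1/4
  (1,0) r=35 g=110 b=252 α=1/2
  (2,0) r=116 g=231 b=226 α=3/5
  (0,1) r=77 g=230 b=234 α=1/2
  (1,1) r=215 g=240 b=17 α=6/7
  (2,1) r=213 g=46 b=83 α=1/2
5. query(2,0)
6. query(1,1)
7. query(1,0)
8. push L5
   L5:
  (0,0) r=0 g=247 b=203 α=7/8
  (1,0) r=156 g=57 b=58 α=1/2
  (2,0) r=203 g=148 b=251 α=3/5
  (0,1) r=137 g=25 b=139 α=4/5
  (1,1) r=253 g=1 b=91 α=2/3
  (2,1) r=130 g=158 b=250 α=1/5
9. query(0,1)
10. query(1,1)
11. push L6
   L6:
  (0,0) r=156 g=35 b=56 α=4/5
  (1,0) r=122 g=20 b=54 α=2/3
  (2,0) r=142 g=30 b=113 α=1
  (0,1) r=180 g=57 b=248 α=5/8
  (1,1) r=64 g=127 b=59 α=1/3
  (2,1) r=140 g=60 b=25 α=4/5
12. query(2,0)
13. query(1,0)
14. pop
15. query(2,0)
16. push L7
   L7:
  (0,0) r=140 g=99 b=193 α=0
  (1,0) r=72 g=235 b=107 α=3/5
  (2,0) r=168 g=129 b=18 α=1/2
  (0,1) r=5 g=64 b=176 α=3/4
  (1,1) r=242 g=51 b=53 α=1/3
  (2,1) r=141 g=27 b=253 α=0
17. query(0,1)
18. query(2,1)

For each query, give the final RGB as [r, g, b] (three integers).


query (2,0) [L1,L2,L3,L4] — begin 0,0,0
L1 α=1: [162, 179, 45]
L2 α=1/6: [164, 375/2, 51]
L3 α=5/6: [112/3, 955/4, 203/3]
L4 α=3/5: [1268/15, 2341/10, 488/3]
rounded: [85, 234, 163]

(1,1) stack=L1,L2,L3,L4; from [0,0,0]:
after L1 α=6/7: [1146/7, 120, 30]
after L2 α=2/5: [6854/35, 454/5, 464/5]
after L3 α=3/8: [3973/28, 1183/8, 569/8]
after L4 α=6/7: [40093/196, 12703/56, 1385/56]
→ [205, 227, 25]

query (1,0) [L1,L2,L3,L4] — begin 0,0,0
after L1 α=1: [113, 22, 19]
after L2 α=5/6: [211/2, 229/2, 202/3]
after L3 α=1/3: [143, 242/3, 578/9]
after L4 α=1/2: [89, 286/3, 1423/9]
= [89, 95, 158]

query (0,1) [L1,L2,L3,L4,L5] — begin 0,0,0
after L1 α=2/5: [362/5, 394/5, 54]
after L2 α=1/3: [288/5, 1543/15, 121/3]
after L3 α=1: [241, 65, 211]
after L4 α=1/2: [159, 295/2, 445/2]
after L5 α=4/5: [707/5, 99/2, 1557/10]
rounded: [141, 50, 156]

(1,1) stack=L1,L2,L3,L4,L5; from [0,0,0]:
L1 α=6/7: [1146/7, 120, 30]
L2 α=2/5: [6854/35, 454/5, 464/5]
L3 α=3/8: [3973/28, 1183/8, 569/8]
L4 α=6/7: [40093/196, 12703/56, 1385/56]
L5 α=2/3: [46423/196, 12815/168, 3859/56]
rounded: [237, 76, 69]

(2,0) stack=L1,L2,L3,L4,L5,L6; from [0,0,0]:
after L1 α=1: [162, 179, 45]
after L2 α=1/6: [164, 375/2, 51]
after L3 α=5/6: [112/3, 955/4, 203/3]
after L4 α=3/5: [1268/15, 2341/10, 488/3]
after L5 α=3/5: [11671/75, 4561/25, 647/3]
after L6 α=1: [142, 30, 113]
rounded: [142, 30, 113]

at x=1,y=0 over L1,L2,L3,L4,L5,L6:
+L1 (α=1) → [113, 22, 19]
+L2 (α=5/6) → [211/2, 229/2, 202/3]
+L3 (α=1/3) → [143, 242/3, 578/9]
+L4 (α=1/2) → [89, 286/3, 1423/9]
+L5 (α=1/2) → [245/2, 457/6, 1945/18]
+L6 (α=2/3) → [733/6, 697/18, 3889/54]
→ [122, 39, 72]

(2,0) stack=L1,L2,L3,L4,L5; from [0,0,0]:
+L1 (α=1) → [162, 179, 45]
+L2 (α=1/6) → [164, 375/2, 51]
+L3 (α=5/6) → [112/3, 955/4, 203/3]
+L4 (α=3/5) → [1268/15, 2341/10, 488/3]
+L5 (α=3/5) → [11671/75, 4561/25, 647/3]
= [156, 182, 216]

(0,1) stack=L1,L2,L3,L4,L5,L7; from [0,0,0]:
+L1 (α=2/5) → [362/5, 394/5, 54]
+L2 (α=1/3) → [288/5, 1543/15, 121/3]
+L3 (α=1) → [241, 65, 211]
+L4 (α=1/2) → [159, 295/2, 445/2]
+L5 (α=4/5) → [707/5, 99/2, 1557/10]
+L7 (α=3/4) → [391/10, 483/8, 6837/40]
= [39, 60, 171]

query (2,1) [L1,L2,L3,L4,L5,L7] — begin 0,0,0
after L1 α=3/5: [72/5, 126/5, 288/5]
after L2 α=1/4: [811/20, 739/10, 1259/20]
after L3 α=6/7: [1813/20, 1957/10, 3659/140]
after L4 α=1/2: [6073/40, 2417/20, 15279/280]
after L5 α=1/5: [7373/50, 3207/25, 32779/350]
after L7 α=0: [7373/50, 3207/25, 32779/350]
→ [147, 128, 94]


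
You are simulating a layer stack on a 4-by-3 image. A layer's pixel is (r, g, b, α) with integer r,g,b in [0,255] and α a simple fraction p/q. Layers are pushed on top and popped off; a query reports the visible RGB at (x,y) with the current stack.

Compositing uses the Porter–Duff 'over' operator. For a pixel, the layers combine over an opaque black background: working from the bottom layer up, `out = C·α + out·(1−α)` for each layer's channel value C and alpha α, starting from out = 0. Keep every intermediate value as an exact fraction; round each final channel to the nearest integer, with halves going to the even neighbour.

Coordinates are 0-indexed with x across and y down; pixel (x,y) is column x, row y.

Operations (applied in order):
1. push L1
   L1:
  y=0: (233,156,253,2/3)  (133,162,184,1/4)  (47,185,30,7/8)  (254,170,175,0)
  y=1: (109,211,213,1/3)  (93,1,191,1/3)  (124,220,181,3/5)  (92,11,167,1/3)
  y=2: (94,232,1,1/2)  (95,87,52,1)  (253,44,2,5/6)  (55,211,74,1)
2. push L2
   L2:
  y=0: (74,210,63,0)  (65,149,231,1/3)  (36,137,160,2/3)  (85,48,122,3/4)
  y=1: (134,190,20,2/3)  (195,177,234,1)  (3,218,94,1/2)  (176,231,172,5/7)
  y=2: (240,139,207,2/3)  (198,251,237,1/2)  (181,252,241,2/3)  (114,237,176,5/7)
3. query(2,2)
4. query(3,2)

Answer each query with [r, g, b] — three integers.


(2,2) stack=L1,L2; from [0,0,0]:
L1 α=5/6: [1265/6, 110/3, 5/3]
L2 α=2/3: [3437/18, 1622/9, 1451/9]
rounded: [191, 180, 161]

query (3,2) [L1,L2] — begin 0,0,0
L1 α=1: [55, 211, 74]
L2 α=5/7: [680/7, 1607/7, 1028/7]
→ [97, 230, 147]


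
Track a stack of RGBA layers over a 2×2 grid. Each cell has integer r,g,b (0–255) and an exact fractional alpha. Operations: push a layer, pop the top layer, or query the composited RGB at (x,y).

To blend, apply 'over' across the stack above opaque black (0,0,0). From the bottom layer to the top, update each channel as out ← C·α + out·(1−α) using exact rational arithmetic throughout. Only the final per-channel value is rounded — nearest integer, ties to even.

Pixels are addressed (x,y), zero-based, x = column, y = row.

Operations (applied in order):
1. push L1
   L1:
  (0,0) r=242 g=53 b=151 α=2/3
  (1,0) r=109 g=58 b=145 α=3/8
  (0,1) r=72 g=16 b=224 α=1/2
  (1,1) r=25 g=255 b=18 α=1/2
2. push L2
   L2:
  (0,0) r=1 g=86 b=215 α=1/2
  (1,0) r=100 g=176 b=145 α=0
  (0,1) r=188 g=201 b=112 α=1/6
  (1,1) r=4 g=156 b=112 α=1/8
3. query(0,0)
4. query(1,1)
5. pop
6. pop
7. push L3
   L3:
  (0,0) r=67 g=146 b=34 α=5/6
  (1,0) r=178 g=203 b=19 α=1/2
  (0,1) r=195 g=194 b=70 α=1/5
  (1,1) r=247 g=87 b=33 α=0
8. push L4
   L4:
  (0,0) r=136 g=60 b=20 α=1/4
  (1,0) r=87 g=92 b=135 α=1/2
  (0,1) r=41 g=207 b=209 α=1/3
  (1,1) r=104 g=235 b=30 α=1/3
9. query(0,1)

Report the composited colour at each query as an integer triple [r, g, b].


at x=0,y=0 over L1,L2:
after L1 α=2/3: [484/3, 106/3, 302/3]
after L2 α=1/2: [487/6, 182/3, 947/6]
→ [81, 61, 158]

query (1,1) [L1,L2] — begin 0,0,0
+L1 (α=1/2) → [25/2, 255/2, 9]
+L2 (α=1/8) → [183/16, 2097/16, 175/8]
rounded: [11, 131, 22]

(0,1) stack=L3,L4; from [0,0,0]:
+L3 (α=1/5) → [39, 194/5, 14]
+L4 (α=1/3) → [119/3, 1423/15, 79]
= [40, 95, 79]


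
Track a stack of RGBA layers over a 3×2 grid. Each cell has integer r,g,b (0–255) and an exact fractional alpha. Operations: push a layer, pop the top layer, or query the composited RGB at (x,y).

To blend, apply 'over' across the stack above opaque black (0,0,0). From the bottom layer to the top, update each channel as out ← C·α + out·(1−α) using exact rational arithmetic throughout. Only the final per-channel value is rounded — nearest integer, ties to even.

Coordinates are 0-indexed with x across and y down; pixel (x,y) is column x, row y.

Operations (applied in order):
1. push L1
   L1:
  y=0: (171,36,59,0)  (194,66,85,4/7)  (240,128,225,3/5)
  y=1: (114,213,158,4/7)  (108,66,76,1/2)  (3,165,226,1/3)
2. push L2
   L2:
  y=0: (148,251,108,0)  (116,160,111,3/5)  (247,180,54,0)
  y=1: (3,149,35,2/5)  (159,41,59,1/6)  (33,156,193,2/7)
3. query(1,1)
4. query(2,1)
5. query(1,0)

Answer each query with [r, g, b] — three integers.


(1,1) stack=L1,L2; from [0,0,0]:
L1 α=1/2: [54, 33, 38]
L2 α=1/6: [143/2, 103/3, 83/2]
= [72, 34, 42]

query (2,1) [L1,L2] — begin 0,0,0
after L1 α=1/3: [1, 55, 226/3]
after L2 α=2/7: [71/7, 587/7, 2288/21]
= [10, 84, 109]

at x=1,y=0 over L1,L2:
after L1 α=4/7: [776/7, 264/7, 340/7]
after L2 α=3/5: [3988/35, 3888/35, 3011/35]
= [114, 111, 86]


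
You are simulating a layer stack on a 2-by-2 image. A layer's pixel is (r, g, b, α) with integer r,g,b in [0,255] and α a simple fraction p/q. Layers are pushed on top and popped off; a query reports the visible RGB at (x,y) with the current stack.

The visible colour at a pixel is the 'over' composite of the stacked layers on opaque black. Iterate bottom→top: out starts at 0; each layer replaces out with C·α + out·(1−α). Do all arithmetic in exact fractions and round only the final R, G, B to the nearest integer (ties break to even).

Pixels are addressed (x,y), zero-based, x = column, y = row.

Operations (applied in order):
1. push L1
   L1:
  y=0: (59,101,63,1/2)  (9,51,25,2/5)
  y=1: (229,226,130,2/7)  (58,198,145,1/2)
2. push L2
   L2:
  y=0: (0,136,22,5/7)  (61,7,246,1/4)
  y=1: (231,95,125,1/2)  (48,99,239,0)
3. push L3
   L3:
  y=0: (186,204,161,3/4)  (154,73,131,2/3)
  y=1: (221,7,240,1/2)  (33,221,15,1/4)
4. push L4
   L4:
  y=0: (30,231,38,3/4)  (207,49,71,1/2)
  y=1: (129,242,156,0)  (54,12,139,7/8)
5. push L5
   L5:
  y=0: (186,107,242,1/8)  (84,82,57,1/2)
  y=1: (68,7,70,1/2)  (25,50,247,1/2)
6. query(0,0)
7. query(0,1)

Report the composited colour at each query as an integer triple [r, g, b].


at x=0,y=0 over L1,L2,L3,L4,L5:
L1 α=1/2: [59/2, 101/2, 63/2]
L2 α=5/7: [59/7, 781/7, 173/7]
L3 α=3/4: [3965/28, 5065/28, 1777/14]
L4 α=3/4: [6485/112, 24469/112, 3373/56]
L5 α=1/8: [9461/128, 26181/128, 5309/64]
= [74, 205, 83]

at x=0,y=1 over L1,L2,L3,L4,L5:
+L1 (α=2/7) → [458/7, 452/7, 260/7]
+L2 (α=1/2) → [2075/14, 1117/14, 1135/14]
+L3 (α=1/2) → [5169/28, 1215/28, 4495/28]
+L4 (α=0) → [5169/28, 1215/28, 4495/28]
+L5 (α=1/2) → [7073/56, 1411/56, 6455/56]
→ [126, 25, 115]


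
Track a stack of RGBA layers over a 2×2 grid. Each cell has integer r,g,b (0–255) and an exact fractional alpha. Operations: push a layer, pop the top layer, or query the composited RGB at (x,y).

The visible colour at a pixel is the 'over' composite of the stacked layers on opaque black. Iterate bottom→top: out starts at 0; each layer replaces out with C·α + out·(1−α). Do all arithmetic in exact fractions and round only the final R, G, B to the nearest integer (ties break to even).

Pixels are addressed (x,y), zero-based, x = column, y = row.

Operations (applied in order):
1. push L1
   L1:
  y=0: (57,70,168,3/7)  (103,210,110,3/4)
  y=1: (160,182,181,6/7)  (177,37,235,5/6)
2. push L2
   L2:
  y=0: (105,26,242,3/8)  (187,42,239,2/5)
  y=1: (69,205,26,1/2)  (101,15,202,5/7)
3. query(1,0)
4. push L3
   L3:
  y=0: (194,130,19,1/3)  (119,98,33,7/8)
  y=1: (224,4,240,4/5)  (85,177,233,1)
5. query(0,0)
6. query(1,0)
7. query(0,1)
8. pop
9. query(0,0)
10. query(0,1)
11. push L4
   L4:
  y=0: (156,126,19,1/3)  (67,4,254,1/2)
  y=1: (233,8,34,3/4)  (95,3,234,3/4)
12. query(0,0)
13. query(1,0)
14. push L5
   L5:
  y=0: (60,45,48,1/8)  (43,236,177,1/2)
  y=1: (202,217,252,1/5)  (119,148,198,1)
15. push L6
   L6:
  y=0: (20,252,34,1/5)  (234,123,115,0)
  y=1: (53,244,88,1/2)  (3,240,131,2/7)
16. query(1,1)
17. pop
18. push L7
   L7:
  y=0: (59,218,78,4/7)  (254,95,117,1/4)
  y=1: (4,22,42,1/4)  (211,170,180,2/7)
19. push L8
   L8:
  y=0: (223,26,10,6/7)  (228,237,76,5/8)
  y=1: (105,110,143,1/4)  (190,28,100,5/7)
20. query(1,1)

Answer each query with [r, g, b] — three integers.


query (1,0) [L1,L2] — begin 0,0,0
L1 α=3/4: [309/4, 315/2, 165/2]
L2 α=2/5: [2423/20, 1113/10, 1451/10]
= [121, 111, 145]

(0,0) stack=L1,L2,L3; from [0,0,0]:
L1 α=3/7: [171/7, 30, 72]
L2 α=3/8: [765/14, 57/2, 543/4]
L3 α=1/3: [2123/21, 187/3, 581/6]
rounded: [101, 62, 97]

query (1,0) [L1,L2,L3] — begin 0,0,0
+L1 (α=3/4) → [309/4, 315/2, 165/2]
+L2 (α=2/5) → [2423/20, 1113/10, 1451/10]
+L3 (α=7/8) → [19083/160, 7973/80, 3761/80]
= [119, 100, 47]

(0,1) stack=L1,L2,L3; from [0,0,0]:
after L1 α=6/7: [960/7, 156, 1086/7]
after L2 α=1/2: [1443/14, 361/2, 634/7]
after L3 α=4/5: [13987/70, 393/10, 7354/35]
→ [200, 39, 210]

query (0,0) [L1,L2] — begin 0,0,0
L1 α=3/7: [171/7, 30, 72]
L2 α=3/8: [765/14, 57/2, 543/4]
→ [55, 28, 136]

query (0,1) [L1,L2] — begin 0,0,0
after L1 α=6/7: [960/7, 156, 1086/7]
after L2 α=1/2: [1443/14, 361/2, 634/7]
rounded: [103, 180, 91]

query (0,0) [L1,L2,L4] — begin 0,0,0
+L1 (α=3/7) → [171/7, 30, 72]
+L2 (α=3/8) → [765/14, 57/2, 543/4]
+L4 (α=1/3) → [619/7, 61, 581/6]
rounded: [88, 61, 97]

query (1,0) [L1,L2,L4] — begin 0,0,0
L1 α=3/4: [309/4, 315/2, 165/2]
L2 α=2/5: [2423/20, 1113/10, 1451/10]
L4 α=1/2: [3763/40, 1153/20, 3991/20]
= [94, 58, 200]

query (1,1) [L1,L2,L4,L5,L6] — begin 0,0,0
+L1 (α=5/6) → [295/2, 185/6, 1175/6]
+L2 (α=5/7) → [800/7, 410/21, 4205/21]
+L4 (α=3/4) → [2795/28, 599/84, 18947/84]
+L5 (α=1) → [119, 148, 198]
+L6 (α=2/7) → [601/7, 1220/7, 1252/7]
rounded: [86, 174, 179]

at x=1,y=1 over L1,L2,L4,L5,L7,L8:
+L1 (α=5/6) → [295/2, 185/6, 1175/6]
+L2 (α=5/7) → [800/7, 410/21, 4205/21]
+L4 (α=3/4) → [2795/28, 599/84, 18947/84]
+L5 (α=1) → [119, 148, 198]
+L7 (α=2/7) → [1017/7, 1080/7, 1350/7]
+L8 (α=5/7) → [8684/49, 3140/49, 6200/49]
= [177, 64, 127]


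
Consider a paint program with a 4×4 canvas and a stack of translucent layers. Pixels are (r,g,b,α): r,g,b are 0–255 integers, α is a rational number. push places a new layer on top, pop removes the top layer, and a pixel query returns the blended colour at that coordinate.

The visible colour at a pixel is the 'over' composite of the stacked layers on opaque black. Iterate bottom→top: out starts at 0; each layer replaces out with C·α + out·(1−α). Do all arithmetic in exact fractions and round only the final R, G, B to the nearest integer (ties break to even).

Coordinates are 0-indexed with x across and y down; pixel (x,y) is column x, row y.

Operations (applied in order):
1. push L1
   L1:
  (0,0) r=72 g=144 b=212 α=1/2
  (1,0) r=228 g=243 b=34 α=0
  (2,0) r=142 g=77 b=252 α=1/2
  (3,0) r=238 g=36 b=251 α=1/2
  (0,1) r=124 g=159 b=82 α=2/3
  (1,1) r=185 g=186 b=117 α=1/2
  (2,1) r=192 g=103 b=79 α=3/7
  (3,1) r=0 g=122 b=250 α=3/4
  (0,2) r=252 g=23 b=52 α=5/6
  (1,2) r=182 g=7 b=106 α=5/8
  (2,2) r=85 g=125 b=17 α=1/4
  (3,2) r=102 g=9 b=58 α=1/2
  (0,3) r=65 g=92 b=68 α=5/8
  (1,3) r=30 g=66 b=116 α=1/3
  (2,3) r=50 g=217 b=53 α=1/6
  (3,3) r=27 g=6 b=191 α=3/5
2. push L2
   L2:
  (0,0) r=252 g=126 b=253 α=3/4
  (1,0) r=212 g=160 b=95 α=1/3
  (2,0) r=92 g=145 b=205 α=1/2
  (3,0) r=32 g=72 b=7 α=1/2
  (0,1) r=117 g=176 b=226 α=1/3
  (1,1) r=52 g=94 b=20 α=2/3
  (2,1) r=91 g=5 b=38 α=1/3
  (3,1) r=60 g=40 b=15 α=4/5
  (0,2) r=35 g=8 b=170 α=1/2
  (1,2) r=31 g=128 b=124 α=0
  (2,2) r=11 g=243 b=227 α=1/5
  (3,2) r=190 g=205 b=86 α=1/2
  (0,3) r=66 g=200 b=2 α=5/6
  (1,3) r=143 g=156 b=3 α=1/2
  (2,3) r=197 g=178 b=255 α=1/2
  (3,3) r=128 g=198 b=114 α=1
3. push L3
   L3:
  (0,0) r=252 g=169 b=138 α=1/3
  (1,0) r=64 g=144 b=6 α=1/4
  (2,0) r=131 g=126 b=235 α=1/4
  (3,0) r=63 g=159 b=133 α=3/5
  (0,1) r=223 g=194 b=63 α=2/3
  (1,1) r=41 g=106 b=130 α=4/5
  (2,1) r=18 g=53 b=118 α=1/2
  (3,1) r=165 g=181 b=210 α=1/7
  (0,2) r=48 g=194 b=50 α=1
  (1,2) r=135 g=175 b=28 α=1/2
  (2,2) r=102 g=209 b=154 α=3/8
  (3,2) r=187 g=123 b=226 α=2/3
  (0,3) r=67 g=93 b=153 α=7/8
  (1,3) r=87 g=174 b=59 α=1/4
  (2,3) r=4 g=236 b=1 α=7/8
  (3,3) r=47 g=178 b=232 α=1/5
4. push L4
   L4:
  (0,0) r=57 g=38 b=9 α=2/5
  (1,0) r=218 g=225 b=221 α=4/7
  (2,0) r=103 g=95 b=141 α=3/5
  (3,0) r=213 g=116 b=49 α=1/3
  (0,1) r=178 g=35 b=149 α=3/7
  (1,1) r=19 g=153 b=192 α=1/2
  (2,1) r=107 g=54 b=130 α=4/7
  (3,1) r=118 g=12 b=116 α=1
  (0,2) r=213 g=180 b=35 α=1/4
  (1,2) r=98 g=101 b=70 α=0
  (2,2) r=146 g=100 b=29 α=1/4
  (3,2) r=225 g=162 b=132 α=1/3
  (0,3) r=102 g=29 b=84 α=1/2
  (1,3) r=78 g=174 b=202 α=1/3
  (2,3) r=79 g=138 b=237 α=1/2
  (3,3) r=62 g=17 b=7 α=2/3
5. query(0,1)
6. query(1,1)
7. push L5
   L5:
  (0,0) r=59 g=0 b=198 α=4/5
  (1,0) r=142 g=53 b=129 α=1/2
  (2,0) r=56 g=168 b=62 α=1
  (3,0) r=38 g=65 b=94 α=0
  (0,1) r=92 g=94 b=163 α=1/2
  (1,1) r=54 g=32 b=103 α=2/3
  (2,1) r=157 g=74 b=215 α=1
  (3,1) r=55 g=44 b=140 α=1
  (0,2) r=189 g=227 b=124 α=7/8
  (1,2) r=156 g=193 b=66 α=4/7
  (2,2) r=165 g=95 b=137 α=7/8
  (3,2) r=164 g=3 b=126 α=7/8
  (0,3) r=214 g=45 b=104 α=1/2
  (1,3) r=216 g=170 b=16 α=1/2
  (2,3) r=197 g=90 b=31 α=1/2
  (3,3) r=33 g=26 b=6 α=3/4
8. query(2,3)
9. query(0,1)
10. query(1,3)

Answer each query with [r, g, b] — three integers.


at x=0,y=1 over L1,L2,L3,L4:
L1 α=2/3: [248/3, 106, 164/3]
L2 α=1/3: [847/9, 388/3, 1006/9]
L3 α=2/3: [4861/27, 1552/9, 2140/27]
L4 α=3/7: [33862/189, 7153/63, 2947/27]
→ [179, 114, 109]

(1,1) stack=L1,L2,L3,L4; from [0,0,0]:
+L1 (α=1/2) → [185/2, 93, 117/2]
+L2 (α=2/3) → [131/2, 281/3, 197/6]
+L3 (α=4/5) → [459/10, 1553/15, 3317/30]
+L4 (α=1/2) → [649/20, 1924/15, 9077/60]
= [32, 128, 151]

(2,3) stack=L1,L2,L3,L4,L5; from [0,0,0]:
after L1 α=1/6: [25/3, 217/6, 53/6]
after L2 α=1/2: [308/3, 1285/12, 1583/12]
after L3 α=7/8: [49/3, 21109/96, 1667/96]
after L4 α=1/2: [143/3, 34357/192, 24419/192]
after L5 α=1/2: [367/3, 51637/384, 30371/384]
rounded: [122, 134, 79]

query (0,1) [L1,L2,L3,L4,L5] — begin 0,0,0
after L1 α=2/3: [248/3, 106, 164/3]
after L2 α=1/3: [847/9, 388/3, 1006/9]
after L3 α=2/3: [4861/27, 1552/9, 2140/27]
after L4 α=3/7: [33862/189, 7153/63, 2947/27]
after L5 α=1/2: [25625/189, 13075/126, 3674/27]
rounded: [136, 104, 136]

(1,3) stack=L1,L2,L3,L4,L5; from [0,0,0]:
after L1 α=1/3: [10, 22, 116/3]
after L2 α=1/2: [153/2, 89, 125/6]
after L3 α=1/4: [633/8, 441/4, 243/8]
after L4 α=1/3: [315/4, 263/2, 1051/12]
after L5 α=1/2: [1179/8, 603/4, 1243/24]
= [147, 151, 52]


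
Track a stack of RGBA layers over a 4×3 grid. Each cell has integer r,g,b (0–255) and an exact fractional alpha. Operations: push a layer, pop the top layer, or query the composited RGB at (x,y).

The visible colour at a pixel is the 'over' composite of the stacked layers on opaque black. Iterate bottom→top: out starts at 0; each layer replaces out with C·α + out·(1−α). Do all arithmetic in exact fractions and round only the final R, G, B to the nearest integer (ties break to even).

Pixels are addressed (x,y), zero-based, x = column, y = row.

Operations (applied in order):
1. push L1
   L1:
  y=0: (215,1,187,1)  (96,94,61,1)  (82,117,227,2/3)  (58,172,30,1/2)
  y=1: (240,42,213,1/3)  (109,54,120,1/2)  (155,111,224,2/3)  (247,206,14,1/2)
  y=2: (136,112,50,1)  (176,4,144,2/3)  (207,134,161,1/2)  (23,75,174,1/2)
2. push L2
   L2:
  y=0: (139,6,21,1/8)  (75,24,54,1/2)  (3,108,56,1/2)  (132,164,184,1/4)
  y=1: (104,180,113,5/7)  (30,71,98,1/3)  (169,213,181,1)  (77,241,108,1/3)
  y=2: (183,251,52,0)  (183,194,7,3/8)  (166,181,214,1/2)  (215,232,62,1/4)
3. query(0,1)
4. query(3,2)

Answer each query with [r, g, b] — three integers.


(0,1) stack=L1,L2; from [0,0,0]:
after L1 α=1/3: [80, 14, 71]
after L2 α=5/7: [680/7, 928/7, 101]
→ [97, 133, 101]

query (3,2) [L1,L2] — begin 0,0,0
L1 α=1/2: [23/2, 75/2, 87]
L2 α=1/4: [499/8, 689/8, 323/4]
= [62, 86, 81]


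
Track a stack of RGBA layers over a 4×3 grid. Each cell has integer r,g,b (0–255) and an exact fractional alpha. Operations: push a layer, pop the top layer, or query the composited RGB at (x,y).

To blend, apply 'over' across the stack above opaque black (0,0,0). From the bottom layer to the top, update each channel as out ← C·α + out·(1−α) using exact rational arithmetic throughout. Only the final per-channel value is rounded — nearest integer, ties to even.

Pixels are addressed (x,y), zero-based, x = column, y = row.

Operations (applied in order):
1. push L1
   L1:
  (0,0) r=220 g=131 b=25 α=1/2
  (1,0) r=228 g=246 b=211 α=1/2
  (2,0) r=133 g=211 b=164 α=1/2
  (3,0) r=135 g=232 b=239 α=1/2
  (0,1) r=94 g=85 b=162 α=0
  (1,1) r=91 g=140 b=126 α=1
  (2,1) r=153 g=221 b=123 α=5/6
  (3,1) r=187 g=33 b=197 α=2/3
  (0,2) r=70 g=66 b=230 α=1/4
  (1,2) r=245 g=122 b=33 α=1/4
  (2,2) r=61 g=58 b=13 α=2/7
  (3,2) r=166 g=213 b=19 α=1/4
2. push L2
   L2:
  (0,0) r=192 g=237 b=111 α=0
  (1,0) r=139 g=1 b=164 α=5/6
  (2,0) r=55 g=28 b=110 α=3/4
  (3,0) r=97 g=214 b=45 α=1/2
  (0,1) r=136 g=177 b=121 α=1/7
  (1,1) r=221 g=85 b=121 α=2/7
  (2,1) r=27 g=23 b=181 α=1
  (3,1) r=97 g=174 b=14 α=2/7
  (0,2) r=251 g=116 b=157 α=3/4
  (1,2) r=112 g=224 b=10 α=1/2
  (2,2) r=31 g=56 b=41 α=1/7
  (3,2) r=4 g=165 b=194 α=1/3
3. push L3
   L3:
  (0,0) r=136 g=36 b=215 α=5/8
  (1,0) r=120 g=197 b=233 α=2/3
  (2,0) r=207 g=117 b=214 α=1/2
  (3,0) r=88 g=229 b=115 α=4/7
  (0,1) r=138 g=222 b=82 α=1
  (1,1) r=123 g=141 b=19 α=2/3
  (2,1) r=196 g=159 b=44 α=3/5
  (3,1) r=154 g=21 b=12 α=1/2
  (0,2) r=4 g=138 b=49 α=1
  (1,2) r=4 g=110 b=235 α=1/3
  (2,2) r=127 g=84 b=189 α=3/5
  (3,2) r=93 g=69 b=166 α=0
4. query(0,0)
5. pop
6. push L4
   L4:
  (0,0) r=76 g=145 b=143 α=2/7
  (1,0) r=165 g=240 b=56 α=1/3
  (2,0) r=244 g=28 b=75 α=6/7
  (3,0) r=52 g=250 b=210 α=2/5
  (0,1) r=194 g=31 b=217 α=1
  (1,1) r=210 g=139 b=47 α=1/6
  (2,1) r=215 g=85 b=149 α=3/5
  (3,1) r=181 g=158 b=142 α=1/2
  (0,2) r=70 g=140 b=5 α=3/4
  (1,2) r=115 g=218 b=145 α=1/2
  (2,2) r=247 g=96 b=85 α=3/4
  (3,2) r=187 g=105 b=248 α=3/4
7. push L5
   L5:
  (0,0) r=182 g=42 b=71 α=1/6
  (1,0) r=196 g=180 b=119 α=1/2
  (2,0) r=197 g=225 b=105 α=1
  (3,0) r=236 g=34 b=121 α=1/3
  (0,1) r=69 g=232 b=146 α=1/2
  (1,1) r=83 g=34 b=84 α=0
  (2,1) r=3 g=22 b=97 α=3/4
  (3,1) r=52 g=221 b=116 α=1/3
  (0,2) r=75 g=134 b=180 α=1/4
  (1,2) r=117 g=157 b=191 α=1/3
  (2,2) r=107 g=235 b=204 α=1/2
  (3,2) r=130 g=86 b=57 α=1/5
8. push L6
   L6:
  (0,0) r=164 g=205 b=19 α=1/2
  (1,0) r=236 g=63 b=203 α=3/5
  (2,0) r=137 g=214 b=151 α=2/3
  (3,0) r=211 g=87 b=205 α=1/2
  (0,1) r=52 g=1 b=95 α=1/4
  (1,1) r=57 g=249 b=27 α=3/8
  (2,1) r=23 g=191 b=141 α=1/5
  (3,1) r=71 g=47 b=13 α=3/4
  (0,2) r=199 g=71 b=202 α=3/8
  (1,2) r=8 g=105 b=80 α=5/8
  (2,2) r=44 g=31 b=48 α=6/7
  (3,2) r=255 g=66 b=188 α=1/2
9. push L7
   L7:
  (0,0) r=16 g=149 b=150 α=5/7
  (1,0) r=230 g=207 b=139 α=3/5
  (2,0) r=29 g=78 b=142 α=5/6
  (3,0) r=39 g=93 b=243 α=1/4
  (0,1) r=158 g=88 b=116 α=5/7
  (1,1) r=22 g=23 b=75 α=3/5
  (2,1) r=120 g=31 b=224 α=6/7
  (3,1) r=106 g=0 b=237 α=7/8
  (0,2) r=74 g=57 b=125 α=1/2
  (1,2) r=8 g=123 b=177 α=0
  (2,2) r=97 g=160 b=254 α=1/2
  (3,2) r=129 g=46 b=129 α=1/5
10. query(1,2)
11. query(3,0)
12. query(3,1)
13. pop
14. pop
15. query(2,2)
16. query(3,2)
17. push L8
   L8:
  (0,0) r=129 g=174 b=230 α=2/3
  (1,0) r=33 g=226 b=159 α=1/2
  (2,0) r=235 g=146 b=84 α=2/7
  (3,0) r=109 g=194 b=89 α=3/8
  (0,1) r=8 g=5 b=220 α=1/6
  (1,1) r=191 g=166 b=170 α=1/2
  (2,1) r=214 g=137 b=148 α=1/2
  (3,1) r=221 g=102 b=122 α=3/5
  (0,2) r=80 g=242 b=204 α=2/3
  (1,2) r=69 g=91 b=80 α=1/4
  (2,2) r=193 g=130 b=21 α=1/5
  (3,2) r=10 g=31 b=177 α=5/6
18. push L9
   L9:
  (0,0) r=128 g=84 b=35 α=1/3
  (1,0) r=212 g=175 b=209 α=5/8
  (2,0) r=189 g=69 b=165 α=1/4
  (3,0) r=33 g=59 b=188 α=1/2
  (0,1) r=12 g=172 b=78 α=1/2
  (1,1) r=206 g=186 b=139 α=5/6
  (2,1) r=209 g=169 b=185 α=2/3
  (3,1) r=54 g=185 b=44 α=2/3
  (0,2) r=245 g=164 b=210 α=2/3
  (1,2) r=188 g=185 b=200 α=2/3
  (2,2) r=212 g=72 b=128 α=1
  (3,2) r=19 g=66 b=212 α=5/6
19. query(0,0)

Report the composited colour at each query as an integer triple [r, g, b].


query (0,0) [L1,L2,L3] — begin 0,0,0
after L1 α=1/2: [110, 131/2, 25/2]
after L2 α=0: [110, 131/2, 25/2]
after L3 α=5/8: [505/4, 753/16, 2225/16]
= [126, 47, 139]

(1,2) stack=L1,L2,L4,L5,L6,L7; from [0,0,0]:
after L1 α=1/4: [245/4, 61/2, 33/4]
after L2 α=1/2: [693/8, 509/4, 73/8]
after L4 α=1/2: [1613/16, 1381/8, 1233/16]
after L5 α=1/3: [2549/24, 2009/12, 2761/24]
after L6 α=5/8: [2869/64, 4109/32, 5961/64]
after L7 α=0: [2869/64, 4109/32, 5961/64]
rounded: [45, 128, 93]

(3,0) stack=L1,L2,L4,L5,L6,L7; from [0,0,0]:
L1 α=1/2: [135/2, 116, 239/2]
L2 α=1/2: [329/4, 165, 329/4]
L4 α=2/5: [1403/20, 199, 2667/20]
L5 α=1/3: [3763/30, 144, 3877/30]
L6 α=1/2: [10093/60, 231/2, 10027/60]
L7 α=1/4: [10873/80, 879/8, 14887/80]
rounded: [136, 110, 186]

(3,1) stack=L1,L2,L4,L5,L6,L7; from [0,0,0]:
after L1 α=2/3: [374/3, 22, 394/3]
after L2 α=2/7: [2452/21, 458/7, 2054/21]
after L4 α=1/2: [6253/42, 782/7, 2518/21]
after L5 α=1/3: [7345/63, 1037/7, 7472/63]
after L6 α=3/4: [5191/63, 506/7, 9929/252]
after L7 α=7/8: [51937/504, 253/28, 427997/2016]
rounded: [103, 9, 212]

query (2,2) [L1,L2,L4,L5] — begin 0,0,0
L1 α=2/7: [122/7, 116/7, 26/7]
L2 α=1/7: [949/49, 1088/49, 443/49]
L4 α=3/4: [18629/98, 3800/49, 6469/98]
L5 α=1/2: [29115/196, 15315/98, 26461/196]
→ [149, 156, 135]

(3,2) stack=L1,L2,L4,L5; from [0,0,0]:
after L1 α=1/4: [83/2, 213/4, 19/4]
after L2 α=1/3: [29, 181/2, 407/6]
after L4 α=3/4: [295/2, 811/8, 4871/24]
after L5 α=1/5: [144, 983/10, 5213/30]
→ [144, 98, 174]

query (0,0) [L1,L2,L4,L5,L8,L9] — begin 0,0,0
+L1 (α=1/2) → [110, 131/2, 25/2]
+L2 (α=0) → [110, 131/2, 25/2]
+L4 (α=2/7) → [702/7, 1235/14, 697/14]
+L5 (α=1/6) → [2392/21, 6763/84, 1493/28]
+L8 (α=2/3) → [7810/63, 35995/252, 4791/28]
+L9 (α=1/3) → [23684/189, 46579/378, 5281/42]
→ [125, 123, 126]


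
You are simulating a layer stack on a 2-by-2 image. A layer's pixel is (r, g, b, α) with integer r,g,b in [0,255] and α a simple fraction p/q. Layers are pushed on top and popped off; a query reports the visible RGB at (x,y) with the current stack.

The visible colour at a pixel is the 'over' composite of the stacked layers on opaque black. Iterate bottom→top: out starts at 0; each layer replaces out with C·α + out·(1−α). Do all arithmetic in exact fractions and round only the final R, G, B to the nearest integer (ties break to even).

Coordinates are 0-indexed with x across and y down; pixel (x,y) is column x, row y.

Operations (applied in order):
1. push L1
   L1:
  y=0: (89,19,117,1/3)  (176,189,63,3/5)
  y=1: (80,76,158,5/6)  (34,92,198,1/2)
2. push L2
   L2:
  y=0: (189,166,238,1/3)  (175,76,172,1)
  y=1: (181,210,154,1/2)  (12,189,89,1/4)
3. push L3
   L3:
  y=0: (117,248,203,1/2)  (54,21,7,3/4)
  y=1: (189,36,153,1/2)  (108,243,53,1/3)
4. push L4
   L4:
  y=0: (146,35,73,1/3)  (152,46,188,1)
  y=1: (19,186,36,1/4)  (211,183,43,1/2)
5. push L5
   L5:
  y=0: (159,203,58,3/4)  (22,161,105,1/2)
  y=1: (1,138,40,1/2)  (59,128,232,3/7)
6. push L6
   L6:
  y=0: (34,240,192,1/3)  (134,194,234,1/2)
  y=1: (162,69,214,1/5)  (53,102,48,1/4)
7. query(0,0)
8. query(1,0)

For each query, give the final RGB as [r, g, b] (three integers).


query (0,0) [L1,L2,L3,L4,L5,L6] — begin 0,0,0
L1 α=1/3: [89/3, 19/3, 39]
L2 α=1/3: [745/9, 536/9, 316/3]
L3 α=1/2: [899/9, 1384/9, 925/6]
L4 α=1/3: [3112/27, 3083/27, 1144/9]
L5 α=3/4: [15991/108, 9763/54, 1355/18]
L6 α=1/3: [17827/162, 16243/81, 3083/27]
rounded: [110, 201, 114]

at x=1,y=0 over L1,L2,L3,L4,L5,L6:
after L1 α=3/5: [528/5, 567/5, 189/5]
after L2 α=1: [175, 76, 172]
after L3 α=3/4: [337/4, 139/4, 193/4]
after L4 α=1: [152, 46, 188]
after L5 α=1/2: [87, 207/2, 293/2]
after L6 α=1/2: [221/2, 595/4, 761/4]
= [110, 149, 190]


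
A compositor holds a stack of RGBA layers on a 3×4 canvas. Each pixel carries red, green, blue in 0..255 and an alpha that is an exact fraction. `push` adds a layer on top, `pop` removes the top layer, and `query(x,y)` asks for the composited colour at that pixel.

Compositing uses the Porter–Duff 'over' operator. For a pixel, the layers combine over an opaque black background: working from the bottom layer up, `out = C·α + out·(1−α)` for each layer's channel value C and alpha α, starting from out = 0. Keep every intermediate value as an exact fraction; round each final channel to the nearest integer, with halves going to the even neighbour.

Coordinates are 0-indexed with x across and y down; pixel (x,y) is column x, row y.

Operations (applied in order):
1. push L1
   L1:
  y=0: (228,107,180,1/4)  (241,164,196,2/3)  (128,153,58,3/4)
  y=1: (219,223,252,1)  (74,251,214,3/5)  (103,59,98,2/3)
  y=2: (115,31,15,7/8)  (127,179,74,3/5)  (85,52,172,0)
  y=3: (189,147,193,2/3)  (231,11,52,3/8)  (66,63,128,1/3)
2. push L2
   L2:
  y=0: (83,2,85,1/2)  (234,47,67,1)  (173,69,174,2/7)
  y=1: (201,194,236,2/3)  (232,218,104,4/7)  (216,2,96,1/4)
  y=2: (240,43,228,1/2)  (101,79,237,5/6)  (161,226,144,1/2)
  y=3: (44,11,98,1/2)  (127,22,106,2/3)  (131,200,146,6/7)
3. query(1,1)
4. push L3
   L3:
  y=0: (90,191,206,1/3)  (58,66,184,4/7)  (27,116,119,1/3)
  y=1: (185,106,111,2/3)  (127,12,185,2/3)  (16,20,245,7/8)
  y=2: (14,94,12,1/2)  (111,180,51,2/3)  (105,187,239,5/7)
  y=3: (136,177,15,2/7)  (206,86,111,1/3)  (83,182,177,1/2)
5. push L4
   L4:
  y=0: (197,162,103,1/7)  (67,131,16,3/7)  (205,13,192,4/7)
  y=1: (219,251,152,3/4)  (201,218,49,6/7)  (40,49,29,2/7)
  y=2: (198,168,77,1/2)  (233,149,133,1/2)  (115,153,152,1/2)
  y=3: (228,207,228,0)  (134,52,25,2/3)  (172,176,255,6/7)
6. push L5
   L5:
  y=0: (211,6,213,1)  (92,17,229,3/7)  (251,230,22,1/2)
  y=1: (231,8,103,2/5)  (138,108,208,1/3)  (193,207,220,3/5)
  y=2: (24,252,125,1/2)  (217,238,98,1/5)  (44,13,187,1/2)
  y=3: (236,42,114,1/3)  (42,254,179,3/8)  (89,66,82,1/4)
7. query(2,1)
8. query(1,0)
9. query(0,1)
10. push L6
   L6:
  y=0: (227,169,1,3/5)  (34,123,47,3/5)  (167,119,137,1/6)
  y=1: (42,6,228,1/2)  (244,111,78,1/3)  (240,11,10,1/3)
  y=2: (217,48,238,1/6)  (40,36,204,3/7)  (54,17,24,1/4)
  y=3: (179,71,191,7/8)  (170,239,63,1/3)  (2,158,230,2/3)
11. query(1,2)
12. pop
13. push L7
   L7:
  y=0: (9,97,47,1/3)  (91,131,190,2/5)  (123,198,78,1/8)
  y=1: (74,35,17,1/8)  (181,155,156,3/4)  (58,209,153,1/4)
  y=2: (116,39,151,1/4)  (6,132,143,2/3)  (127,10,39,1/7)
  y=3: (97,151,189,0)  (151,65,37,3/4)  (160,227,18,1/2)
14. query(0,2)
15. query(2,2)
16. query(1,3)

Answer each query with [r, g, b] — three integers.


(1,1) stack=L1,L2; from [0,0,0]:
+L1 (α=3/5) → [222/5, 753/5, 642/5]
+L2 (α=4/7) → [758/5, 6619/35, 4006/35]
rounded: [152, 189, 114]

query (2,1) [L1,L2,L3,L4,L5] — begin 0,0,0
after L1 α=2/3: [206/3, 118/3, 196/3]
after L2 α=1/4: [211/2, 30, 73]
after L3 α=7/8: [435/16, 85/4, 447/2]
after L4 α=2/7: [3455/112, 817/28, 2351/14]
after L5 α=3/5: [35879/280, 9511/70, 6971/35]
= [128, 136, 199]

(1,0) stack=L1,L2,L3,L4,L5; from [0,0,0]:
L1 α=2/3: [482/3, 328/3, 392/3]
L2 α=1: [234, 47, 67]
L3 α=4/7: [934/7, 405/7, 937/7]
L4 α=3/7: [5143/49, 4371/49, 4084/49]
L5 α=3/7: [34096/343, 19983/343, 49999/343]
rounded: [99, 58, 146]

(0,1) stack=L1,L2,L3,L4,L5; from [0,0,0]:
+L1 (α=1) → [219, 223, 252]
+L2 (α=2/3) → [207, 611/3, 724/3]
+L3 (α=2/3) → [577/3, 1247/9, 1390/9]
+L4 (α=3/4) → [637/3, 2006/9, 2747/18]
+L5 (α=2/5) → [1099/5, 2054/15, 3983/30]
= [220, 137, 133]

query (1,2) [L1,L2,L3,L4,L5,L6] — begin 0,0,0
L1 α=3/5: [381/5, 537/5, 222/5]
L2 α=5/6: [1453/15, 1256/15, 2049/10]
L3 α=2/3: [4783/45, 6656/45, 1023/10]
L4 α=1/2: [7634/45, 13361/90, 2353/20]
L5 α=1/5: [40301/225, 37432/225, 2843/25]
L6 α=3/7: [188204/1575, 174028/1575, 26672/175]
→ [119, 110, 152]

at x=0,y=2 over L1,L2,L3,L4,L5,L7:
L1 α=7/8: [805/8, 217/8, 105/8]
L2 α=1/2: [2725/16, 561/16, 1929/16]
L3 α=1/2: [2949/32, 2065/32, 2121/32]
L4 α=1/2: [9285/64, 7441/64, 4585/64]
L5 α=1/2: [10821/128, 23569/128, 12585/128]
L7 α=1/4: [47311/512, 75699/512, 57083/512]
= [92, 148, 111]

query (2,2) [L1,L2,L3,L4,L5,L7] — begin 0,0,0
+L1 (α=0) → [0, 0, 0]
+L2 (α=1/2) → [161/2, 113, 72]
+L3 (α=5/7) → [98, 1161/7, 1339/7]
+L4 (α=1/2) → [213/2, 1116/7, 2403/14]
+L5 (α=1/2) → [301/4, 1207/14, 5021/28]
+L7 (α=1/7) → [1157/14, 3691/49, 15609/98]
= [83, 75, 159]

query (1,3) [L1,L2,L3,L4,L5,L7] — begin 0,0,0
+L1 (α=3/8) → [693/8, 33/8, 39/2]
+L2 (α=2/3) → [2725/24, 385/24, 463/6]
+L3 (α=1/3) → [5197/36, 1417/36, 796/9]
+L4 (α=2/3) → [14845/108, 5161/108, 1246/27]
+L5 (α=3/8) → [87833/864, 108101/864, 20729/216]
+L7 (α=3/4) → [479225/3456, 276581/3456, 44705/864]
= [139, 80, 52]


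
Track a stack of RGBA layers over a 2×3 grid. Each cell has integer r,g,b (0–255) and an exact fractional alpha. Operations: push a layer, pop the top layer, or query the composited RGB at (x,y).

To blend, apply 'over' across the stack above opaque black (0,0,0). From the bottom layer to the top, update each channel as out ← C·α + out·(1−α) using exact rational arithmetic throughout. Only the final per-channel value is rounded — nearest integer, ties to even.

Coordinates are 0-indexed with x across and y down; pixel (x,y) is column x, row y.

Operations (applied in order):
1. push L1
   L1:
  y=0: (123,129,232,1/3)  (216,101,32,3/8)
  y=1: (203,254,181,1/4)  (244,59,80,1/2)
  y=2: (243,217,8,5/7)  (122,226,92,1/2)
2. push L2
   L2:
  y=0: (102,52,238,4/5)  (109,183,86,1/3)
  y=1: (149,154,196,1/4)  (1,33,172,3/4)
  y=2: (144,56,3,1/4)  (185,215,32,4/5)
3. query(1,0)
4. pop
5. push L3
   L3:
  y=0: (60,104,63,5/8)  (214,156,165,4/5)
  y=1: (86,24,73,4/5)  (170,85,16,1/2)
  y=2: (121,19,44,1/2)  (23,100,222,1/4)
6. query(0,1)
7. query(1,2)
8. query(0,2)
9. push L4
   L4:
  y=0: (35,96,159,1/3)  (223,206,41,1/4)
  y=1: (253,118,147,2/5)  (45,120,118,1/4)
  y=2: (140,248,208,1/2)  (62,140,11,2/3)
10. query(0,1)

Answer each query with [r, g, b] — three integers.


query (1,0) [L1,L2] — begin 0,0,0
+L1 (α=3/8) → [81, 303/8, 12]
+L2 (α=1/3) → [271/3, 345/4, 110/3]
= [90, 86, 37]

(0,1) stack=L1,L3; from [0,0,0]:
+L1 (α=1/4) → [203/4, 127/2, 181/4]
+L3 (α=4/5) → [1579/20, 319/10, 1349/20]
→ [79, 32, 67]

(1,2) stack=L1,L3; from [0,0,0]:
after L1 α=1/2: [61, 113, 46]
after L3 α=1/4: [103/2, 439/4, 90]
→ [52, 110, 90]

(0,2) stack=L1,L3; from [0,0,0]:
+L1 (α=5/7) → [1215/7, 155, 40/7]
+L3 (α=1/2) → [1031/7, 87, 174/7]
→ [147, 87, 25]

(0,1) stack=L1,L3,L4; from [0,0,0]:
after L1 α=1/4: [203/4, 127/2, 181/4]
after L3 α=4/5: [1579/20, 319/10, 1349/20]
after L4 α=2/5: [14857/100, 3317/50, 9927/100]
→ [149, 66, 99]


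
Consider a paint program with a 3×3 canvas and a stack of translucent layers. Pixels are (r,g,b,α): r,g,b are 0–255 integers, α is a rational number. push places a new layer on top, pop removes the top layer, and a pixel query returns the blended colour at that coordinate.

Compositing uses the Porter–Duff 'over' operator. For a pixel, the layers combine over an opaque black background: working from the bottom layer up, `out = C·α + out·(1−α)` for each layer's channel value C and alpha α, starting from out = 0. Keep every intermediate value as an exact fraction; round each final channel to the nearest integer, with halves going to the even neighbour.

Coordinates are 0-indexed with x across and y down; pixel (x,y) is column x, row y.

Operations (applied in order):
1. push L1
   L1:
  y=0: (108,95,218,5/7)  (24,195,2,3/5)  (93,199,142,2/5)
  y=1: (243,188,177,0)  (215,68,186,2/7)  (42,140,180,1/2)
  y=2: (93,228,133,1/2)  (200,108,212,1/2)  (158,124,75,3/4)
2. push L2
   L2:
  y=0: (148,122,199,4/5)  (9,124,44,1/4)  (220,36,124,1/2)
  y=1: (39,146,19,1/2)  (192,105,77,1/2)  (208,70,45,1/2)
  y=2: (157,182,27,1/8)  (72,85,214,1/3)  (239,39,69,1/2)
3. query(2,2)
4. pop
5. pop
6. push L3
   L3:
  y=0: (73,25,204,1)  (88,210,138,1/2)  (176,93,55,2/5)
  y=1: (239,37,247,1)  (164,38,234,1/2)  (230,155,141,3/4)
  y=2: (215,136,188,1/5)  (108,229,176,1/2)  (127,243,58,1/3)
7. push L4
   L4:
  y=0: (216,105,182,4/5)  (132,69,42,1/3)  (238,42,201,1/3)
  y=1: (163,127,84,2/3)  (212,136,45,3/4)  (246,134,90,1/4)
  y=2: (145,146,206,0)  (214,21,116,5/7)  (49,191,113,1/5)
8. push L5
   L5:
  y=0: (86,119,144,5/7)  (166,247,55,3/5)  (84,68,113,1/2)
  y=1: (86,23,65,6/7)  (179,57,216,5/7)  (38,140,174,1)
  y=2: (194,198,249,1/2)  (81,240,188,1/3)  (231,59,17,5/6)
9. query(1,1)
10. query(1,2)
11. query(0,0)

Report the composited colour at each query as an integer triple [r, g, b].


(2,2) stack=L1,L2; from [0,0,0]:
+L1 (α=3/4) → [237/2, 93, 225/4]
+L2 (α=1/2) → [715/4, 66, 501/8]
→ [179, 66, 63]

(1,1) stack=L3,L4,L5; from [0,0,0]:
L3 α=1/2: [82, 19, 117]
L4 α=3/4: [359/2, 427/4, 63]
L5 α=5/7: [1254/7, 997/14, 1206/7]
= [179, 71, 172]

at x=1,y=2 over L3,L4,L5:
+L3 (α=1/2) → [54, 229/2, 88]
+L4 (α=5/7) → [1178/7, 334/7, 108]
+L5 (α=1/3) → [2923/21, 2348/21, 404/3]
rounded: [139, 112, 135]

at x=0,y=0 over L3,L4,L5:
after L3 α=1: [73, 25, 204]
after L4 α=4/5: [937/5, 89, 932/5]
after L5 α=5/7: [4024/35, 773/7, 5464/35]
rounded: [115, 110, 156]


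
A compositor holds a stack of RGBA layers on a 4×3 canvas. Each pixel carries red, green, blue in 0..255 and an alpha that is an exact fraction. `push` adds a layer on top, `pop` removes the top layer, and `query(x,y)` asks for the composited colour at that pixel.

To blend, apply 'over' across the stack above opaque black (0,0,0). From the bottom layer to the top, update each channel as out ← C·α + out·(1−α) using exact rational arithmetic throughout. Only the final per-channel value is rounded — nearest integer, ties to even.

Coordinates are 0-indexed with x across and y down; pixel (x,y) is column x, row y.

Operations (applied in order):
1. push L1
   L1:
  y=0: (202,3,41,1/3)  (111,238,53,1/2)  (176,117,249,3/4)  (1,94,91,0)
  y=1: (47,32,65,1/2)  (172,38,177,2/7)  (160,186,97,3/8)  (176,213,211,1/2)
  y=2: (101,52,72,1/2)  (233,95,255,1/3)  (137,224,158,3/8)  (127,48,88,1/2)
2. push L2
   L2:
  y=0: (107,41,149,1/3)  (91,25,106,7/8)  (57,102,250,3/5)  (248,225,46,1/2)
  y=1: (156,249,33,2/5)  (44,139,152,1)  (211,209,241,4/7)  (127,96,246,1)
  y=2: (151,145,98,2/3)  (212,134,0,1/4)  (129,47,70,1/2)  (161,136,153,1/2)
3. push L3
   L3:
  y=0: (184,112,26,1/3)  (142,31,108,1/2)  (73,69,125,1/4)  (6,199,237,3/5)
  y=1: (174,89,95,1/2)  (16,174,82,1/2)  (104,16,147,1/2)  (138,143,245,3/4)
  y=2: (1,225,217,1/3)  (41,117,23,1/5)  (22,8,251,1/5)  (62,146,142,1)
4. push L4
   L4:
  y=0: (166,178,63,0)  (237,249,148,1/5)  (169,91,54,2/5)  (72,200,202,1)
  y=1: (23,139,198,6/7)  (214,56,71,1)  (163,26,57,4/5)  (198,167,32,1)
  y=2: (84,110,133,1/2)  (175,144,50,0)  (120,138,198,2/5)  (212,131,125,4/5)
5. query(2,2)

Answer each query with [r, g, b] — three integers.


(2,2) stack=L1,L2,L3,L4; from [0,0,0]:
L1 α=3/8: [411/8, 84, 237/4]
L2 α=1/2: [1443/16, 131/2, 517/8]
L3 α=1/5: [1531/20, 54, 1019/10]
L4 α=2/5: [9393/100, 438/5, 7017/50]
= [94, 88, 140]


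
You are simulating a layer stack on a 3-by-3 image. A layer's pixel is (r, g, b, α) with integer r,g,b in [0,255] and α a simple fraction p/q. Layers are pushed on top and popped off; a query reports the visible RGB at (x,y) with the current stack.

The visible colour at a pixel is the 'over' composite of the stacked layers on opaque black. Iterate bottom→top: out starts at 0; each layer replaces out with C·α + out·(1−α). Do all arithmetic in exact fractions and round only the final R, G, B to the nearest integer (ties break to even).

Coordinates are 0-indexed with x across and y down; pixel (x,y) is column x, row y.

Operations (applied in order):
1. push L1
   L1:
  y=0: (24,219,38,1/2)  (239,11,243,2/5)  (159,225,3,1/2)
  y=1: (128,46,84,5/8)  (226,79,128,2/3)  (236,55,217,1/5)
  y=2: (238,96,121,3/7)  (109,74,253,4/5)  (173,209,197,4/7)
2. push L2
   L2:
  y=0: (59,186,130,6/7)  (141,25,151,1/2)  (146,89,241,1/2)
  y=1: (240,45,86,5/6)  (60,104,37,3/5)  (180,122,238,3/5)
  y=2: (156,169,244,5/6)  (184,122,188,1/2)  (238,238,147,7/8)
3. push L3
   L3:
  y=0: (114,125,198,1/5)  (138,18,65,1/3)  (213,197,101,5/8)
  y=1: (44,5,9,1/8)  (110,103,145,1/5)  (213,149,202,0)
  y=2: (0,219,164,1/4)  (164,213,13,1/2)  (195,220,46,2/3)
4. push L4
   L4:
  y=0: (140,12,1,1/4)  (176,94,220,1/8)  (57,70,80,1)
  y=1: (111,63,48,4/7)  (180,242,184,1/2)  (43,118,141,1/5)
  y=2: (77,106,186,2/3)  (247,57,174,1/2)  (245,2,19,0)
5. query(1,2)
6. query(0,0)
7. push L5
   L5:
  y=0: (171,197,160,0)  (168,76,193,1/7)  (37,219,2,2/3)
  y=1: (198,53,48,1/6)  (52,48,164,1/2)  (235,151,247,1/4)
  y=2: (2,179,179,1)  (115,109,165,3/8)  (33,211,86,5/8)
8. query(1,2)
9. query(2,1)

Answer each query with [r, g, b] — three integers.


(1,2) stack=L1,L2,L3,L4; from [0,0,0]:
L1 α=4/5: [436/5, 296/5, 1012/5]
L2 α=1/2: [678/5, 453/5, 976/5]
L3 α=1/2: [749/5, 759/5, 1041/10]
L4 α=1/2: [992/5, 522/5, 2781/20]
= [198, 104, 139]

at x=0,y=0 over L1,L2,L3,L4:
L1 α=1/2: [12, 219/2, 19]
L2 α=6/7: [366/7, 2451/14, 799/7]
L3 α=1/5: [2262/35, 5777/35, 4582/35]
L4 α=1/4: [5843/70, 17751/140, 13781/140]
= [83, 127, 98]

query (1,2) [L1,L2,L3,L4,L5] — begin 0,0,0
after L1 α=4/5: [436/5, 296/5, 1012/5]
after L2 α=1/2: [678/5, 453/5, 976/5]
after L3 α=1/2: [749/5, 759/5, 1041/10]
after L4 α=1/2: [992/5, 522/5, 2781/20]
after L5 α=3/8: [1337/8, 849/8, 4761/32]
rounded: [167, 106, 149]

(2,1) stack=L1,L2,L3,L4,L5; from [0,0,0]:
+L1 (α=1/5) → [236/5, 11, 217/5]
+L2 (α=3/5) → [3172/25, 388/5, 4004/25]
+L3 (α=0) → [3172/25, 388/5, 4004/25]
+L4 (α=1/5) → [13763/125, 2142/25, 19541/125]
+L5 (α=1/4) → [17666/125, 10201/100, 44749/250]
= [141, 102, 179]
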